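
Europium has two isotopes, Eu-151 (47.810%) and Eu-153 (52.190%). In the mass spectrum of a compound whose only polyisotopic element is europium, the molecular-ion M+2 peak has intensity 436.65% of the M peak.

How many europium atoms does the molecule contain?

4

The M+2/M ratio from n Eu atoms is n · q/p = n · 0.52190/0.47810.
n = 4.3665 × 0.47810/0.52190 = 4.00 ≈ 4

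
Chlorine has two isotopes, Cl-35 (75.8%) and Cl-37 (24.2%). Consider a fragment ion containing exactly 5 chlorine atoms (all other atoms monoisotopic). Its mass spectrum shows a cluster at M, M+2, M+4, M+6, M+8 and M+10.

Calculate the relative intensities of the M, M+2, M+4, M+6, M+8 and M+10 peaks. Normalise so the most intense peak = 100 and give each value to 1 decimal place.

62.6 : 100.0 : 63.9 : 20.4 : 3.3 : 0.2

Expanding (0.758 + 0.242)^5:
P(M) = 0.758^5 = 0.250234
P(M+2) = 5 × 0.758^4 × 0.242^1 = 0.399450
P(M+4) = 10 × 0.758^3 × 0.242^2 = 0.255058
P(M+6) = 10 × 0.758^2 × 0.242^3 = 0.081430
P(M+8) = 5 × 0.758^1 × 0.242^4 = 0.012999
P(M+10) = 0.242^5 = 0.000830
The M+2 peak is largest (0.399450); scaling to 100 gives 62.6 : 100.0 : 63.9 : 20.4 : 3.3 : 0.2.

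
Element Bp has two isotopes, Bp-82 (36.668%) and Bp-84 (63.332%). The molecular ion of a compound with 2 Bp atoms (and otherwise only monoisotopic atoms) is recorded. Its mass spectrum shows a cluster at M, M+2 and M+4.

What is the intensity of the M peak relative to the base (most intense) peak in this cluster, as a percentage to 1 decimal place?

28.9%

(0.36668 + 0.63332)^2 gives M 0.1345, M+2 0.4645, M+4 0.4011; the largest is M+2.
P(M+2) = C(2,1) × 0.36668^1 × 0.63332^1 = 2 × 0.36668 × 0.63332 = 0.464452 (base)
P(M) = C(2,0) × 0.36668^2 × 0.63332^0 = 1 × 0.13445422 × 1.0000 = 0.134454
Relative intensity = 0.134454 / 0.464452 × 100 = 28.9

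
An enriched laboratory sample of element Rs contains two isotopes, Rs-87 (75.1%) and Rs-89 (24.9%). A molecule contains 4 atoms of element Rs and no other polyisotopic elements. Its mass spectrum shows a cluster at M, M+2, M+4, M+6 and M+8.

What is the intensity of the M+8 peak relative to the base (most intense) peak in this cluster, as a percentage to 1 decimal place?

0.9%

(0.751 + 0.249)^4 gives M 0.3181, M+2 0.4219, M+4 0.2098, M+6 0.0464, M+8 0.0038; the largest is M+2.
P(M+2) = C(4,1) × 0.751^3 × 0.249^1 = 4 × 0.42356475 × 0.2490 = 0.421870 (base)
P(M+8) = C(4,4) × 0.751^0 × 0.249^4 = 1 × 1.0000 × 0.00384412 = 0.003844
Relative intensity = 0.003844 / 0.421870 × 100 = 0.9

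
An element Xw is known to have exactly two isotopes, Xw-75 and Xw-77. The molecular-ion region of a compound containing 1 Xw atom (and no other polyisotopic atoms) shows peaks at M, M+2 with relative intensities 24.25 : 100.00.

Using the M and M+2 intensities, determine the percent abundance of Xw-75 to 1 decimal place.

19.5%

If p is the fraction of Xw that is Xw-75, then I(M+2)/I(M) = [C(1,1)·p^0·(1−p)] / p^1 = 1·(1−p)/p = 100.00/24.25 = 4.1237
(1−p)/p = 4.1237/1 = 4.1237  ⇒  p = 1/(1 + 4.1237) = 0.1952
Xw-75: 19.5%, Xw-77: 80.5%.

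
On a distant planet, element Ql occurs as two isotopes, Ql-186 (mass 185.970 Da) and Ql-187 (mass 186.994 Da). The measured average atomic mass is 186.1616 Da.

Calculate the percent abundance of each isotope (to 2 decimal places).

Let x be the fractional abundance of Ql-186; then Ql-187 has abundance 1 − x.
185.970·x + 186.994·(1 − x) = 186.1616
(185.970 − 186.994)·x = 186.1616 − 186.994
x = -0.8324 / -1.024 = 0.81289 → 81.29% Ql-186, 18.71% Ql-187.

Ql-186: 81.29%, Ql-187: 18.71%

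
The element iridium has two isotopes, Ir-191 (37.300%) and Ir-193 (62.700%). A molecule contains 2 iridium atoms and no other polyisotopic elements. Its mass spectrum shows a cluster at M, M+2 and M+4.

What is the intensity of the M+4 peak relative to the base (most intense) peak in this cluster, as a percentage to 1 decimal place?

Binomial terms of (0.37300 + 0.62700)^2: M 0.1391, M+2 0.4677, M+4 0.3931 → M+2 is the base peak.
P(M+2) = C(2,1) × 0.37300^1 × 0.62700^1 = 2 × 0.3730 × 0.6270 = 0.467742 (base)
P(M+4) = C(2,2) × 0.37300^0 × 0.62700^2 = 1 × 1.0000 × 0.393129 = 0.393129
Relative intensity = 0.393129 / 0.467742 × 100 = 84.0

84.0%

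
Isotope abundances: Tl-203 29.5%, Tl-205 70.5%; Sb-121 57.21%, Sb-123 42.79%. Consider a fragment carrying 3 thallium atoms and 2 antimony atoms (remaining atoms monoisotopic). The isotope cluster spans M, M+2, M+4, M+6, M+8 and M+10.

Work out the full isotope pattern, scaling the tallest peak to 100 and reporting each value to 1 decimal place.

Thallium pattern (n=3): 0.02567237 : 0.18405787 : 0.43986713 : 0.35040263
Antimony pattern (n=2): 0.32729841 : 0.48960318 : 0.18309841
Convolve the two distributions (both contribute in 2-u steps):
  M: 0.02567237×0.32729841 = 0.008403
  M+2: 0.02567237×0.48960318 + 0.18405787×0.32729841 = 0.072811
  M+4: 0.02567237×0.18309841 + 0.18405787×0.48960318 + 0.43986713×0.32729841 = 0.238784
  M+6: 0.18405787×0.18309841 + 0.43986713×0.48960318 + 0.35040263×0.32729841 = 0.363747
  M+8: 0.43986713×0.18309841 + 0.35040263×0.48960318 = 0.252097
  M+10: 0.35040263×0.18309841 = 0.064158
Scale to base peak (0.363747) = 100: 2.3 : 20.0 : 65.6 : 100.0 : 69.3 : 17.6

2.3 : 20.0 : 65.6 : 100.0 : 69.3 : 17.6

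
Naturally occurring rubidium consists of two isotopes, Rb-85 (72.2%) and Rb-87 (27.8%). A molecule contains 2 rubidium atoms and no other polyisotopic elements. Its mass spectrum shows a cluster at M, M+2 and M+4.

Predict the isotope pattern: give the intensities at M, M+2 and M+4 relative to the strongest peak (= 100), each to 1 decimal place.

100.0 : 77.0 : 14.8

Each Rb atom is independently Rb-85 (p = 0.722) or Rb-87 (q = 0.278); the cluster is the binomial expansion (p + q)^2.
P(M) = 0.722^2 = 0.521284
P(M+2) = 2 × 0.722^1 × 0.278^1 = 0.401432
P(M+4) = 0.278^2 = 0.077284
The M peak is largest (0.521284); scaling to 100 gives 100.0 : 77.0 : 14.8.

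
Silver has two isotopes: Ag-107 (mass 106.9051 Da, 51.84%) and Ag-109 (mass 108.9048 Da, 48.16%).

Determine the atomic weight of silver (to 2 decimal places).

107.87 Da

Ar = Σ fᵢ·mᵢ = 0.5184 × 106.9051 + 0.4816 × 108.9048
= 55.41960 + 52.44855 = 107.86815 Da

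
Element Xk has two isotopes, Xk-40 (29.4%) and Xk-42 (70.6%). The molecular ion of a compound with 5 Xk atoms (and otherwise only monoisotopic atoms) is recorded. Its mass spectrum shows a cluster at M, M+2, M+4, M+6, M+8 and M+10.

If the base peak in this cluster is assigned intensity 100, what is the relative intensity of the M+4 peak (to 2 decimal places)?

Term probabilities: M 0.0022, M+2 0.0264, M+4 0.1267, M+6 0.3042, M+8 0.3652, M+10 0.1754. Base peak = M+8.
P(M+8) = C(5,4) × 0.294^1 × 0.706^4 = 5 × 0.2940 × 0.24843845 = 0.365205 (base)
P(M+4) = C(5,2) × 0.294^3 × 0.706^2 = 10 × 0.02541218 × 0.498436 = 0.126663
Relative intensity = 0.126663 / 0.365205 × 100 = 34.68

34.68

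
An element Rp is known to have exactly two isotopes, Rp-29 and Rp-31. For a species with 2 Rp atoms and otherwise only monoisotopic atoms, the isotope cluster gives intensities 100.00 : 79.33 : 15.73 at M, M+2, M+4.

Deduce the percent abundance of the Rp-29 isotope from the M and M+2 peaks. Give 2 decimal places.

Let p = fractional abundance of Rp-29. I(M+2)/I(M) = [C(2,1)·p^1·(1−p)] / p^2 = 2·(1−p)/p = 79.33/100.00 = 0.7933
(1−p)/p = 0.7933/2 = 0.3967  ⇒  p = 1/(1 + 0.3967) = 0.7160
Rp-29: 71.60%, Rp-31: 28.40%.

71.60%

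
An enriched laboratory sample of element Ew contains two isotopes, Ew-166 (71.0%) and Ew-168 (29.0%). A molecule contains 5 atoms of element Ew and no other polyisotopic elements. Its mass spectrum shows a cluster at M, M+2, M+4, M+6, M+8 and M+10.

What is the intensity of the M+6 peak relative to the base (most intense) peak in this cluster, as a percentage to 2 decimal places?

33.37%

Term probabilities: M 0.1804, M+2 0.3685, M+4 0.3010, M+6 0.1229, M+8 0.0251, M+10 0.0021. Base peak = M+2.
P(M+2) = C(5,1) × 0.710^4 × 0.290^1 = 5 × 0.25411681 × 0.2900 = 0.368469 (base)
P(M+6) = C(5,3) × 0.710^2 × 0.290^3 = 10 × 0.5041 × 0.024389 = 0.122945
Relative intensity = 0.122945 / 0.368469 × 100 = 33.37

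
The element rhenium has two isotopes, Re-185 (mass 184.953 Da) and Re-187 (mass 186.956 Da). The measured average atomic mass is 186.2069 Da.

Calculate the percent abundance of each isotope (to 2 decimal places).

Let x be the fractional abundance of Re-185; then Re-187 has abundance 1 − x.
184.953·x + 186.956·(1 − x) = 186.2069
(184.953 − 186.956)·x = 186.2069 − 186.956
x = -0.7491 / -2.003 = 0.37399 → 37.40% Re-185, 62.60% Re-187.

Re-185: 37.40%, Re-187: 62.60%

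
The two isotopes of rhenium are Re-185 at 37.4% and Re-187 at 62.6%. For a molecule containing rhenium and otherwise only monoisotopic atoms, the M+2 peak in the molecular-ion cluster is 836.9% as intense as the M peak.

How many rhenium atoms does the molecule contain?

5

The M+2/M ratio from n Re atoms is n · q/p = n · 0.626/0.374.
n = 8.369 × 0.374/0.626 = 5.00 ≈ 5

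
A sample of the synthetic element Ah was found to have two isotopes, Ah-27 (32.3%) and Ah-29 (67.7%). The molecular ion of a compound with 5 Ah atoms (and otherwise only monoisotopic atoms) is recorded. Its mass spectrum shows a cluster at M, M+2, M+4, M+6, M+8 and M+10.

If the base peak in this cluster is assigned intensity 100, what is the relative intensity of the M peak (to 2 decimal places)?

1.04

Binomial terms of (0.323 + 0.677)^5: M 0.0035, M+2 0.0368, M+4 0.1544, M+6 0.3237, M+8 0.3393, M+10 0.1422 → M+8 is the base peak.
P(M+8) = C(5,4) × 0.323^1 × 0.677^4 = 5 × 0.3230 × 0.21006547 = 0.339256 (base)
P(M) = C(5,0) × 0.323^5 × 0.677^0 = 1 × 0.00351571 × 1.0000 = 0.003516
Relative intensity = 0.003516 / 0.339256 × 100 = 1.04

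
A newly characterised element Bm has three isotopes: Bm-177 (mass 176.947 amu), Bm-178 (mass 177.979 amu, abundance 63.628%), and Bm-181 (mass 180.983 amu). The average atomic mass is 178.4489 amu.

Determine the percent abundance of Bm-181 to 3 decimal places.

20.943%

Let x and y be the fractions of Bm-177 and Bm-181. Then x + y = 1 − 0.63628 = 0.36372 and 176.947x + 180.983y = 178.4489 − 0.63628×177.979 = 65.20442188.
Substituting: 176.947x + 180.983(0.36372 − x) = 65.20442188
(176.947 − 180.983)x = -0.62271488  ⇒  x = 0.15429, y = 0.20943
Bm-177: 15.429%, Bm-181: 20.943%.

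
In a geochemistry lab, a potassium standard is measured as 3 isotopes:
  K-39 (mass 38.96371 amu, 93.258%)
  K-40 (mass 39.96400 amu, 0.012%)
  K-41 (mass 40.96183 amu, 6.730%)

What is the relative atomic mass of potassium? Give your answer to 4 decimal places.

Ar = Σ fᵢ·mᵢ = 0.93258 × 38.96371 + 0.00012 × 39.96400 + 0.06730 × 40.96183
= 36.336777 + 0.004796 + 2.756731 = 39.098304 amu

39.0983 amu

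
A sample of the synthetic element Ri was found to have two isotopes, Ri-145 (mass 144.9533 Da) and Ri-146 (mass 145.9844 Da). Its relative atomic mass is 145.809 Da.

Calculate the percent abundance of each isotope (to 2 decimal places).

With x = fraction of Ri-145 (so Ri-146 is 1 − x):
144.9533·x + 145.9844·(1 − x) = 145.809
(144.9533 − 145.9844)·x = 145.809 − 145.9844
x = -0.1754 / -1.0311 = 0.17011 → 17.01% Ri-145, 82.99% Ri-146.

Ri-145: 17.01%, Ri-146: 82.99%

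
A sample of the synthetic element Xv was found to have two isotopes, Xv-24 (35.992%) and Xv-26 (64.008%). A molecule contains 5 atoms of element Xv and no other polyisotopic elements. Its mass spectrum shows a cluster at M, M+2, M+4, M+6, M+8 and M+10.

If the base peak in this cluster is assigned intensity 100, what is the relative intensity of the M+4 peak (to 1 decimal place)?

56.2

Binomial terms of (0.35992 + 0.64008)^5: M 0.0060, M+2 0.0537, M+4 0.1910, M+6 0.3397, M+8 0.3021, M+10 0.1074 → M+6 is the base peak.
P(M+6) = C(5,3) × 0.35992^2 × 0.64008^3 = 10 × 0.12954241 × 0.26224232 = 0.339715 (base)
P(M+4) = C(5,2) × 0.35992^3 × 0.64008^2 = 10 × 0.0466249 × 0.40970241 = 0.191023
Relative intensity = 0.191023 / 0.339715 × 100 = 56.2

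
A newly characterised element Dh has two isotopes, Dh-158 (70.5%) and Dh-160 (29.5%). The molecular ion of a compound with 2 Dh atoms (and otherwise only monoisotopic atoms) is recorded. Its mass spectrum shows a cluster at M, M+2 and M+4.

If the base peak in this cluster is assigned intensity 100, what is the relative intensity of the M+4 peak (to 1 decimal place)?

Binomial terms of (0.705 + 0.295)^2: M 0.4970, M+2 0.4160, M+4 0.0870 → M is the base peak.
P(M) = C(2,0) × 0.705^2 × 0.295^0 = 1 × 0.497025 × 1.0000 = 0.497025 (base)
P(M+4) = C(2,2) × 0.705^0 × 0.295^2 = 1 × 1.0000 × 0.087025 = 0.087025
Relative intensity = 0.087025 / 0.497025 × 100 = 17.5

17.5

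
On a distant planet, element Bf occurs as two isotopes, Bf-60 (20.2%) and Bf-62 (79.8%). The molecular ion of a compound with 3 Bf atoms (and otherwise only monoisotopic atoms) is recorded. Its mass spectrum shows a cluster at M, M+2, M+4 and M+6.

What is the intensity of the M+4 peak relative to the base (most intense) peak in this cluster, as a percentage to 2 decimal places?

(0.202 + 0.798)^3 gives M 0.0082, M+2 0.0977, M+4 0.3859, M+6 0.5082; the largest is M+6.
P(M+6) = C(3,3) × 0.202^0 × 0.798^3 = 1 × 1.0000 × 0.50816959 = 0.508170 (base)
P(M+4) = C(3,2) × 0.202^1 × 0.798^2 = 3 × 0.2020 × 0.636804 = 0.385903
Relative intensity = 0.385903 / 0.508170 × 100 = 75.94

75.94%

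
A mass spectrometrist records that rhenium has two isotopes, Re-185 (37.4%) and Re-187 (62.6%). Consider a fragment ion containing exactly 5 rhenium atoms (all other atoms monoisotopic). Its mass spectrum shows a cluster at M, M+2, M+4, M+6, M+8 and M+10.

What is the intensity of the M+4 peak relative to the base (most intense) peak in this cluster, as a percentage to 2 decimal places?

59.74%

Binomial terms of (0.374 + 0.626)^5: M 0.0073, M+2 0.0612, M+4 0.2050, M+6 0.3431, M+8 0.2872, M+10 0.0961 → M+6 is the base peak.
P(M+6) = C(5,3) × 0.374^2 × 0.626^3 = 10 × 0.139876 × 0.24531438 = 0.343136 (base)
P(M+4) = C(5,2) × 0.374^3 × 0.626^2 = 10 × 0.05231362 × 0.391876 = 0.205005
Relative intensity = 0.205005 / 0.343136 × 100 = 59.74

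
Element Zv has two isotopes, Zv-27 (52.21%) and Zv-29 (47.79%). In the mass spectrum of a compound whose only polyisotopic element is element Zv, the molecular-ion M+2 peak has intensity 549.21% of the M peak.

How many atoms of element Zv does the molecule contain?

For n independent Zv atoms, I(M+2)/I(M) = n · (abundance Zv-29) / (abundance Zv-27) = n · 0.4779/0.5221.
n = 5.4921 × 0.5221/0.4779 = 6.00 ≈ 6

6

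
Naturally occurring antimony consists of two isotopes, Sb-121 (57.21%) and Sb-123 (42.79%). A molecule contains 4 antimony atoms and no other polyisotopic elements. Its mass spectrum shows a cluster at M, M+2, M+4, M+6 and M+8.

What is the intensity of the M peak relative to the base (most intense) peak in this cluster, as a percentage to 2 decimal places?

29.79%

(0.5721 + 0.4279)^4 gives M 0.1071, M+2 0.3205, M+4 0.3596, M+6 0.1793, M+8 0.0335; the largest is M+4.
P(M+4) = C(4,2) × 0.5721^2 × 0.4279^2 = 6 × 0.32729841 × 0.18309841 = 0.359567 (base)
P(M) = C(4,0) × 0.5721^4 × 0.4279^0 = 1 × 0.10712425 × 1.0000 = 0.107124
Relative intensity = 0.107124 / 0.359567 × 100 = 29.79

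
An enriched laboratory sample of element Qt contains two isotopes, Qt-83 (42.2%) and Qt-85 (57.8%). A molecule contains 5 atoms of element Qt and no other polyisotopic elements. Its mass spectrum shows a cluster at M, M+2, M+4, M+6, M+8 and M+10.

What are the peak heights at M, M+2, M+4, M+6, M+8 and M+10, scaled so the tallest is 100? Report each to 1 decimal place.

3.9 : 26.7 : 73.0 : 100.0 : 68.5 : 18.8

Each Qt atom is independently Qt-83 (p = 0.422) or Qt-85 (q = 0.578); the cluster is the binomial expansion (p + q)^5.
P(M) = 0.422^5 = 0.013383
P(M+2) = 5 × 0.422^4 × 0.578^1 = 0.091653
P(M+4) = 10 × 0.422^3 × 0.578^2 = 0.251069
P(M+6) = 10 × 0.422^2 × 0.578^3 = 0.343881
P(M+8) = 5 × 0.422^1 × 0.578^4 = 0.235502
P(M+10) = 0.578^5 = 0.064512
The M+6 peak is largest (0.343881); scaling to 100 gives 3.9 : 26.7 : 73.0 : 100.0 : 68.5 : 18.8.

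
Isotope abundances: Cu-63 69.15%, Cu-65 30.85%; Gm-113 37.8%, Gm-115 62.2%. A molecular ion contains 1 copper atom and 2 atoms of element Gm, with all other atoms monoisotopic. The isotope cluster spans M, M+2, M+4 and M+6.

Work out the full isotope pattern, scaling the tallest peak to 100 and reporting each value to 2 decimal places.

Copper pattern (n=1): 0.6915 : 0.3085
Element Gm pattern (n=2): 0.142884 : 0.470232 : 0.386884
Convolve the two distributions (both contribute in 2-u steps):
  M: 0.6915×0.142884 = 0.098804
  M+2: 0.6915×0.470232 + 0.3085×0.142884 = 0.369245
  M+4: 0.6915×0.386884 + 0.3085×0.470232 = 0.412597
  M+6: 0.3085×0.386884 = 0.119354
Scale to base peak (0.412597) = 100: 23.95 : 89.49 : 100.00 : 28.93

23.95 : 89.49 : 100.00 : 28.93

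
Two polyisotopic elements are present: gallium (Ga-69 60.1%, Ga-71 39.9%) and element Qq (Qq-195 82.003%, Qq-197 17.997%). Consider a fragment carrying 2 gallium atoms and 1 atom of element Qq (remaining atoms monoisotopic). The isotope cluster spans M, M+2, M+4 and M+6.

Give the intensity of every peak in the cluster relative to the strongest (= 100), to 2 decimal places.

Gallium pattern (n=2): 0.361201 : 0.479598 : 0.159201
Element Qq pattern (n=1): 0.82003 : 0.17997
Convolve the two distributions (both contribute in 2-u steps):
  M: 0.361201×0.82003 = 0.296196
  M+2: 0.361201×0.17997 + 0.479598×0.82003 = 0.458290
  M+4: 0.479598×0.17997 + 0.159201×0.82003 = 0.216863
  M+6: 0.159201×0.17997 = 0.028651
Scale to base peak (0.458290) = 100: 64.63 : 100.00 : 47.32 : 6.25

64.63 : 100.00 : 47.32 : 6.25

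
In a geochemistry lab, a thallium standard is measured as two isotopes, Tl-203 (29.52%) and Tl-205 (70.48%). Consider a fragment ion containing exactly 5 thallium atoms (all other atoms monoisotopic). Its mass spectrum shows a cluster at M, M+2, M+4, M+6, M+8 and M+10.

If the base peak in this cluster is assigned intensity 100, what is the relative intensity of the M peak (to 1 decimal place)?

(0.2952 + 0.7048)^5 gives M 0.0022, M+2 0.0268, M+4 0.1278, M+6 0.3051, M+8 0.3642, M+10 0.1739; the largest is M+8.
P(M+8) = C(5,4) × 0.2952^1 × 0.7048^4 = 5 × 0.2952 × 0.24675365 = 0.364208 (base)
P(M) = C(5,0) × 0.2952^5 × 0.7048^0 = 1 × 0.00224172 × 1.0000 = 0.002242
Relative intensity = 0.002242 / 0.364208 × 100 = 0.6

0.6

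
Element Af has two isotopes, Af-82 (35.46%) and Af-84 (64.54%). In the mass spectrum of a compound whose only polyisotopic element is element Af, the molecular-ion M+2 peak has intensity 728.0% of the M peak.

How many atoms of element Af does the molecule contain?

With n Af atoms, P(M+2)/P(M) = C(n,1)·p^(n−1)q / p^n = n·q/p = n · 0.6454/0.3546.
n = 7.280 × 0.3546/0.6454 = 4.00 ≈ 4

4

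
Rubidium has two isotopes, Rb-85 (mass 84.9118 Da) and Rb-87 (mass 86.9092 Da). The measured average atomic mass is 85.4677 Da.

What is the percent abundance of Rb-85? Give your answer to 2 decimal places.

72.17%

Let x be the fractional abundance of Rb-85; then Rb-87 has abundance 1 − x.
84.9118·x + 86.9092·(1 − x) = 85.4677
(84.9118 − 86.9092)·x = 85.4677 − 86.9092
x = -1.4415 / -1.9974 = 0.72169 → 72.17% Rb-85, 27.83% Rb-87.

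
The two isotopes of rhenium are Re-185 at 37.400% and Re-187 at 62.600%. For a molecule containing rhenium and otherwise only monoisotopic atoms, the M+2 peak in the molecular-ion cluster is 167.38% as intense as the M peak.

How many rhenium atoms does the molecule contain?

For n independent Re atoms, I(M+2)/I(M) = n · (abundance Re-187) / (abundance Re-185) = n · 0.62600/0.37400.
n = 1.6738 × 0.37400/0.62600 = 1.00 ≈ 1

1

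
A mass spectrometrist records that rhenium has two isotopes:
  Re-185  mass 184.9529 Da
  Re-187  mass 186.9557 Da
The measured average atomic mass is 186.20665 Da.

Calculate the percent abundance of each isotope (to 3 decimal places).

With x = fraction of Re-185 (so Re-187 is 1 − x):
184.9529·x + 186.9557·(1 − x) = 186.20665
(184.9529 − 186.9557)·x = 186.20665 − 186.9557
x = -0.74905 / -2.0028 = 0.37400 → 37.400% Re-185, 62.600% Re-187.

Re-185: 37.400%, Re-187: 62.600%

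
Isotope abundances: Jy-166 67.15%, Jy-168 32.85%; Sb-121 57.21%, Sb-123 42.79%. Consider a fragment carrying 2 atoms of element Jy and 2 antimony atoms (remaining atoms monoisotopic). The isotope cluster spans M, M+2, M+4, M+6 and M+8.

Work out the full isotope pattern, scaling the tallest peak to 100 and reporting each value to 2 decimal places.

40.42 : 100.00 : 91.43 : 36.59 : 5.41

Element Jy pattern (n=2): 0.45091225 : 0.4411755 : 0.10791225
Antimony pattern (n=2): 0.32729841 : 0.48960318 : 0.18309841
Convolve the two distributions (both contribute in 2-u steps):
  M: 0.45091225×0.32729841 = 0.147583
  M+2: 0.45091225×0.48960318 + 0.4411755×0.32729841 = 0.365164
  M+4: 0.45091225×0.18309841 + 0.4411755×0.48960318 + 0.10791225×0.32729841 = 0.333882
  M+6: 0.4411755×0.18309841 + 0.10791225×0.48960318 = 0.133613
  M+8: 0.10791225×0.18309841 = 0.019759
Scale to base peak (0.365164) = 100: 40.42 : 100.00 : 91.43 : 36.59 : 5.41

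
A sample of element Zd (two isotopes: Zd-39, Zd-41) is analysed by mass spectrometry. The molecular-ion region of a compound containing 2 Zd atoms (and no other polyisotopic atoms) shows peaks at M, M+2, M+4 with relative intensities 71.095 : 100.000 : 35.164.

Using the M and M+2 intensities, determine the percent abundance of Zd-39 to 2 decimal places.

Let p = fractional abundance of Zd-39. I(M+2)/I(M) = [C(2,1)·p^1·(1−p)] / p^2 = 2·(1−p)/p = 100.000/71.095 = 1.4066
(1−p)/p = 1.4066/2 = 0.7033  ⇒  p = 1/(1 + 0.7033) = 0.5871
Zd-39: 58.71%, Zd-41: 41.29%.

58.71%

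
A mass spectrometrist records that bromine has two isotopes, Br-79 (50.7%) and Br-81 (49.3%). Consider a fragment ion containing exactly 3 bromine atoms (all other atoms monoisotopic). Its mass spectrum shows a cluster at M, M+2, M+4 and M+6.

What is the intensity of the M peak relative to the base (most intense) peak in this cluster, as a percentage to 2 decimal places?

34.28%

Binomial terms of (0.507 + 0.493)^3: M 0.1303, M+2 0.3802, M+4 0.3697, M+6 0.1198 → M+2 is the base peak.
P(M+2) = C(3,1) × 0.507^2 × 0.493^1 = 3 × 0.257049 × 0.4930 = 0.380175 (base)
P(M) = C(3,0) × 0.507^3 × 0.493^0 = 1 × 0.13032384 × 1.0000 = 0.130324
Relative intensity = 0.130324 / 0.380175 × 100 = 34.28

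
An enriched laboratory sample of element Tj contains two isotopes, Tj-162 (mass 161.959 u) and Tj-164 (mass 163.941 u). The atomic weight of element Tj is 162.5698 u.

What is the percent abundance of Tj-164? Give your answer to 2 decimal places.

Writing the weighted mean with unknown fraction x of Tj-162:
161.959·x + 163.941·(1 − x) = 162.5698
(161.959 − 163.941)·x = 162.5698 − 163.941
x = -1.3712 / -1.982 = 0.69183 → 69.18% Tj-162, 30.82% Tj-164.

30.82%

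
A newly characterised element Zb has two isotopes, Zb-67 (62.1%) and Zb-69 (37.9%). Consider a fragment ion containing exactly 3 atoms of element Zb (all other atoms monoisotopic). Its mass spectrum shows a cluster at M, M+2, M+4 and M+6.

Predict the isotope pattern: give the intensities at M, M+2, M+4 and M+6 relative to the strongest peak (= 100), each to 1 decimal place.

54.6 : 100.0 : 61.0 : 12.4

The 3 Zb atoms are independent, so intensities follow the terms of (0.621 + 0.379)^3.
P(M) = 0.621^3 = 0.239483
P(M+2) = 3 × 0.621^2 × 0.379^1 = 0.438474
P(M+4) = 3 × 0.621^1 × 0.379^2 = 0.267603
P(M+6) = 0.379^3 = 0.054440
The M+2 peak is largest (0.438474); scaling to 100 gives 54.6 : 100.0 : 61.0 : 12.4.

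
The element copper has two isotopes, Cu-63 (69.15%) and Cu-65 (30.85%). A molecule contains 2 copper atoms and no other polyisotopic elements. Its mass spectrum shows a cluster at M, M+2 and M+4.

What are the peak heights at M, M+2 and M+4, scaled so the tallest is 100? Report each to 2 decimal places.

100.00 : 89.23 : 19.90

Each Cu atom is independently Cu-63 (p = 0.6915) or Cu-65 (q = 0.3085); the cluster is the binomial expansion (p + q)^2.
P(M) = 0.6915^2 = 0.478172
P(M+2) = 2 × 0.6915^1 × 0.3085^1 = 0.426656
P(M+4) = 0.3085^2 = 0.095172
The M peak is largest (0.478172); scaling to 100 gives 100.00 : 89.23 : 19.90.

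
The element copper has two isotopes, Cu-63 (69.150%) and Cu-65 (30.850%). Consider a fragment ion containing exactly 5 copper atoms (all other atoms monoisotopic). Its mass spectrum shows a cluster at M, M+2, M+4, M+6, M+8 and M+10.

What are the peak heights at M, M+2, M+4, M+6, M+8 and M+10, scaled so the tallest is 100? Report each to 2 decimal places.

Expanding (0.69150 + 0.30850)^5:
P(M) = 0.69150^5 = 0.158111
P(M+2) = 5 × 0.69150^4 × 0.30850^1 = 0.352691
P(M+4) = 10 × 0.69150^3 × 0.30850^2 = 0.314693
P(M+6) = 10 × 0.69150^2 × 0.30850^3 = 0.140394
P(M+8) = 5 × 0.69150^1 × 0.30850^4 = 0.031317
P(M+10) = 0.30850^5 = 0.002794
The M+2 peak is largest (0.352691); scaling to 100 gives 44.83 : 100.00 : 89.23 : 39.81 : 8.88 : 0.79.

44.83 : 100.00 : 89.23 : 39.81 : 8.88 : 0.79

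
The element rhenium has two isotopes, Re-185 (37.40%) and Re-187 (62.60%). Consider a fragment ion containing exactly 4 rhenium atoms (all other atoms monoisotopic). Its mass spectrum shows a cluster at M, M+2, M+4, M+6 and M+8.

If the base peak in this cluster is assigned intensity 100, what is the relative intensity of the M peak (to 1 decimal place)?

Binomial terms of (0.3740 + 0.6260)^4: M 0.0196, M+2 0.1310, M+4 0.3289, M+6 0.3670, M+8 0.1536 → M+6 is the base peak.
P(M+6) = C(4,3) × 0.3740^1 × 0.6260^3 = 4 × 0.3740 × 0.24531438 = 0.366990 (base)
P(M) = C(4,0) × 0.3740^4 × 0.6260^0 = 1 × 0.0195653 × 1.0000 = 0.019565
Relative intensity = 0.019565 / 0.366990 × 100 = 5.3

5.3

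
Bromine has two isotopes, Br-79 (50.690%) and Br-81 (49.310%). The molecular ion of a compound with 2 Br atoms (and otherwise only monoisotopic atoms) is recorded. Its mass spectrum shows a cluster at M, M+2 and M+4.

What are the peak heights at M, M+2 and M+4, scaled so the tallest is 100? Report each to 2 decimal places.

Each Br atom is independently Br-79 (p = 0.50690) or Br-81 (q = 0.49310); the cluster is the binomial expansion (p + q)^2.
P(M) = 0.50690^2 = 0.256948
P(M+2) = 2 × 0.50690^1 × 0.49310^1 = 0.499905
P(M+4) = 0.49310^2 = 0.243148
The M+2 peak is largest (0.499905); scaling to 100 gives 51.40 : 100.00 : 48.64.

51.40 : 100.00 : 48.64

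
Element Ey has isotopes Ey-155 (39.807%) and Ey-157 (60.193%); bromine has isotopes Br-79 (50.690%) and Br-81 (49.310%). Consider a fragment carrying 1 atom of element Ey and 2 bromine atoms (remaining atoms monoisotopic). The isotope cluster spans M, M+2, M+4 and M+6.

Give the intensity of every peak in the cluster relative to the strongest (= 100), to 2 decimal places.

25.72 : 88.93 : 100.00 : 36.80

Element Ey pattern (n=1): 0.39807 : 0.60193
Bromine pattern (n=2): 0.25694761 : 0.49990478 : 0.24314761
Convolve the two distributions (both contribute in 2-u steps):
  M: 0.39807×0.25694761 = 0.102283
  M+2: 0.39807×0.49990478 + 0.60193×0.25694761 = 0.353662
  M+4: 0.39807×0.24314761 + 0.60193×0.49990478 = 0.397697
  M+6: 0.60193×0.24314761 = 0.146358
Scale to base peak (0.397697) = 100: 25.72 : 88.93 : 100.00 : 36.80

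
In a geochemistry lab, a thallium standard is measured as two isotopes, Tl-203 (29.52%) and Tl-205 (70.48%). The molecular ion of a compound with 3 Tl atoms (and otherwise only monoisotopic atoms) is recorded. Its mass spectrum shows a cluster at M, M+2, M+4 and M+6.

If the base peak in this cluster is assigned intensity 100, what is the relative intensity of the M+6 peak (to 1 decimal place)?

79.6

Binomial terms of (0.2952 + 0.7048)^3: M 0.0257, M+2 0.1843, M+4 0.4399, M+6 0.3501 → M+4 is the base peak.
P(M+4) = C(3,2) × 0.2952^1 × 0.7048^2 = 3 × 0.2952 × 0.49674304 = 0.439916 (base)
P(M+6) = C(3,3) × 0.2952^0 × 0.7048^3 = 1 × 1.0000 × 0.35010449 = 0.350104
Relative intensity = 0.350104 / 0.439916 × 100 = 79.6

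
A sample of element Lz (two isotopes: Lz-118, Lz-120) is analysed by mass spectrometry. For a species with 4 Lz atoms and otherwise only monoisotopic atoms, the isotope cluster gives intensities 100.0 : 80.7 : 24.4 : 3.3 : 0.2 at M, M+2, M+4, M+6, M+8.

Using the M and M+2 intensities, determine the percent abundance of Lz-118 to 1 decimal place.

83.2%

Write p for the Lz-118 fraction. I(M+2)/I(M) = [C(4,1)·p^3·(1−p)] / p^4 = 4·(1−p)/p = 80.7/100.0 = 0.8070
(1−p)/p = 0.8070/4 = 0.2018  ⇒  p = 1/(1 + 0.2018) = 0.8321
Lz-118: 83.2%, Lz-120: 16.8%.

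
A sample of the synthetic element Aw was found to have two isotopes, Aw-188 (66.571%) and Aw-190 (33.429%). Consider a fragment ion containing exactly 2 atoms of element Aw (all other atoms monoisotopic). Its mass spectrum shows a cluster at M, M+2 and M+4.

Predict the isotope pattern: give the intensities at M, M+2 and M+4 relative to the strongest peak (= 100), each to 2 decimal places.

Each Aw atom is independently Aw-188 (p = 0.66571) or Aw-190 (q = 0.33429); the cluster is the binomial expansion (p + q)^2.
P(M) = 0.66571^2 = 0.443170
P(M+2) = 2 × 0.66571^1 × 0.33429^1 = 0.445080
P(M+4) = 0.33429^2 = 0.111750
The M+2 peak is largest (0.445080); scaling to 100 gives 99.57 : 100.00 : 25.11.

99.57 : 100.00 : 25.11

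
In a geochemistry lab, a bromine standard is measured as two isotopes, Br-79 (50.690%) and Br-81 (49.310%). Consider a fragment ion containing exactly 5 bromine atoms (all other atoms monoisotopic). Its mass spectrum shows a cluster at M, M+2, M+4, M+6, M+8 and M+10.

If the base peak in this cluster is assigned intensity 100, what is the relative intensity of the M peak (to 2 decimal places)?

Term probabilities: M 0.0335, M+2 0.1628, M+4 0.3167, M+6 0.3081, M+8 0.1498, M+10 0.0292. Base peak = M+4.
P(M+4) = C(5,2) × 0.50690^3 × 0.49310^2 = 10 × 0.13024674 × 0.24314761 = 0.316692 (base)
P(M) = C(5,0) × 0.50690^5 × 0.49310^0 = 1 × 0.03346659 × 1.0000 = 0.033467
Relative intensity = 0.033467 / 0.316692 × 100 = 10.57

10.57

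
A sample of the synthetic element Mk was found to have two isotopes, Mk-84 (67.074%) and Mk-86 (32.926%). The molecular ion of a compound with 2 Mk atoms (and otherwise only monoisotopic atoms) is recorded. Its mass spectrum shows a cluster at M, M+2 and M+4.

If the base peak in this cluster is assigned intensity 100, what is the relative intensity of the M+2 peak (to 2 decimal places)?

Term probabilities: M 0.4499, M+2 0.4417, M+4 0.1084. Base peak = M.
P(M) = C(2,0) × 0.67074^2 × 0.32926^0 = 1 × 0.44989215 × 1.0000 = 0.449892 (base)
P(M+2) = C(2,1) × 0.67074^1 × 0.32926^1 = 2 × 0.67074 × 0.32926 = 0.441696
Relative intensity = 0.441696 / 0.449892 × 100 = 98.18

98.18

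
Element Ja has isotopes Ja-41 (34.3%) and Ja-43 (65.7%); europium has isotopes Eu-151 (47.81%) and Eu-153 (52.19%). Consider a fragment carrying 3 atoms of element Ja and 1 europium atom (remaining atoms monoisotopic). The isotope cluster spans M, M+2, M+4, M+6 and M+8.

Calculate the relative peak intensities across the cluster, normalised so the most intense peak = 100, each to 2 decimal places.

5.25 : 35.91 : 90.74 : 100.00 : 40.29

Element Ja pattern (n=3): 0.04035361 : 0.23188618 : 0.44416682 : 0.28359339
Europium pattern (n=1): 0.4781 : 0.5219
Convolve the two distributions (both contribute in 2-u steps):
  M: 0.04035361×0.4781 = 0.019293
  M+2: 0.04035361×0.5219 + 0.23188618×0.4781 = 0.131925
  M+4: 0.23188618×0.5219 + 0.44416682×0.4781 = 0.333378
  M+6: 0.44416682×0.5219 + 0.28359339×0.4781 = 0.367397
  M+8: 0.28359339×0.5219 = 0.148007
Scale to base peak (0.367397) = 100: 5.25 : 35.91 : 90.74 : 100.00 : 40.29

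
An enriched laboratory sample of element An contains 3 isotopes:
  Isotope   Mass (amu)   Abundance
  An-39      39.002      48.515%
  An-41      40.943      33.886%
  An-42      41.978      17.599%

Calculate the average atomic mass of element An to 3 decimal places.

40.183 amu

Weight each isotope mass by its fractional abundance: 0.48515 × 39.002 + 0.33886 × 40.943 + 0.17599 × 41.978
= 18.9218 + 13.8739 + 7.3877 = 40.1834 amu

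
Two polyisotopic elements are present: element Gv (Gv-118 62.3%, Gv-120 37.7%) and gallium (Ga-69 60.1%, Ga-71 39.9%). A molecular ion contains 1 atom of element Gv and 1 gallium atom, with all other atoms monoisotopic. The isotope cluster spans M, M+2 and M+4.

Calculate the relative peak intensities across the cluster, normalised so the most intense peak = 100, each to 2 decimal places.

78.80 : 100.00 : 31.66

Element Gv pattern (n=1): 0.6230 : 0.3770
Gallium pattern (n=1): 0.6010 : 0.3990
Convolve the two distributions (both contribute in 2-u steps):
  M: 0.6230×0.6010 = 0.374423
  M+2: 0.6230×0.3990 + 0.3770×0.6010 = 0.475154
  M+4: 0.3770×0.3990 = 0.150423
Scale to base peak (0.475154) = 100: 78.80 : 100.00 : 31.66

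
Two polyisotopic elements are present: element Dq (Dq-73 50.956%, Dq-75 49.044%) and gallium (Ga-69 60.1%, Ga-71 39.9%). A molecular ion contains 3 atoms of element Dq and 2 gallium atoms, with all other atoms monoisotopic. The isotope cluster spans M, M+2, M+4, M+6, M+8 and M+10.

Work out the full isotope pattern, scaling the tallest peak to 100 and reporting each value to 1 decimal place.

Element Dq pattern (n=3): 0.13230796 : 0.38203029 : 0.36769553 : 0.11796622
Gallium pattern (n=2): 0.361201 : 0.479598 : 0.159201
Convolve the two distributions (both contribute in 2-u steps):
  M: 0.13230796×0.361201 = 0.047790
  M+2: 0.13230796×0.479598 + 0.38203029×0.361201 = 0.201444
  M+4: 0.13230796×0.159201 + 0.38203029×0.479598 + 0.36769553×0.361201 = 0.337097
  M+6: 0.38203029×0.159201 + 0.36769553×0.479598 + 0.11796622×0.361201 = 0.279775
  M+8: 0.36769553×0.159201 + 0.11796622×0.479598 = 0.115114
  M+10: 0.11796622×0.159201 = 0.018780
Scale to base peak (0.337097) = 100: 14.2 : 59.8 : 100.0 : 83.0 : 34.1 : 5.6

14.2 : 59.8 : 100.0 : 83.0 : 34.1 : 5.6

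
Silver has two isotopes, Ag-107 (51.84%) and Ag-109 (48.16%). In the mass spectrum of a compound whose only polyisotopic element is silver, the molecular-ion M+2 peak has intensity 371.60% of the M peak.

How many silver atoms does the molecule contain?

4

The M+2/M ratio from n Ag atoms is n · q/p = n · 0.4816/0.5184.
n = 3.7160 × 0.5184/0.4816 = 4.00 ≈ 4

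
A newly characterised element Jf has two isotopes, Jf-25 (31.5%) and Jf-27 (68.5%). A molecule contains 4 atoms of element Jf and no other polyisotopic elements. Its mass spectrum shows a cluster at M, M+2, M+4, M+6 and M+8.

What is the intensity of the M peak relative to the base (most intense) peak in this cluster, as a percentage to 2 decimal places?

2.43%

Binomial terms of (0.315 + 0.685)^4: M 0.0098, M+2 0.0856, M+4 0.2794, M+6 0.4050, M+8 0.2202 → M+6 is the base peak.
P(M+6) = C(4,3) × 0.315^1 × 0.685^3 = 4 × 0.3150 × 0.32141913 = 0.404988 (base)
P(M) = C(4,0) × 0.315^4 × 0.685^0 = 1 × 0.0098456 × 1.0000 = 0.009846
Relative intensity = 0.009846 / 0.404988 × 100 = 2.43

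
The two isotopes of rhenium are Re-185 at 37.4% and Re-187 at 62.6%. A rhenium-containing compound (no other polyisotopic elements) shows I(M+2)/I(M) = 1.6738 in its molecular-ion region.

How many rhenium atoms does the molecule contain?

For n independent Re atoms, I(M+2)/I(M) = n · (abundance Re-187) / (abundance Re-185) = n · 0.626/0.374.
n = 1.6738 × 0.374/0.626 = 1.00 ≈ 1

1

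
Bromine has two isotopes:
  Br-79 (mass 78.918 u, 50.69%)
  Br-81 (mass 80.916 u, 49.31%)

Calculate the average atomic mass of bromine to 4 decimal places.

Ar = Σ fᵢ·mᵢ = 0.5069 × 78.918 + 0.4931 × 80.916
= 40.00353 + 39.89968 = 79.90321 u

79.9032 u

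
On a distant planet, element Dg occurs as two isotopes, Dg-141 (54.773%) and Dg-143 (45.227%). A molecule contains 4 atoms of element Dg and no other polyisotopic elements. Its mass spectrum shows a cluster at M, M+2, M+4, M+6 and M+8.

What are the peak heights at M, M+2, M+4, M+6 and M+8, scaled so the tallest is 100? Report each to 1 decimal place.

24.4 : 80.7 : 100.0 : 55.0 : 11.4

Each Dg atom is independently Dg-141 (p = 0.54773) or Dg-143 (q = 0.45227); the cluster is the binomial expansion (p + q)^4.
P(M) = 0.54773^4 = 0.090005
P(M+2) = 4 × 0.54773^3 × 0.45227^1 = 0.297274
P(M+4) = 6 × 0.54773^2 × 0.45227^2 = 0.368197
P(M+6) = 4 × 0.54773^1 × 0.45227^3 = 0.202684
P(M+8) = 0.45227^4 = 0.041840
The M+4 peak is largest (0.368197); scaling to 100 gives 24.4 : 80.7 : 100.0 : 55.0 : 11.4.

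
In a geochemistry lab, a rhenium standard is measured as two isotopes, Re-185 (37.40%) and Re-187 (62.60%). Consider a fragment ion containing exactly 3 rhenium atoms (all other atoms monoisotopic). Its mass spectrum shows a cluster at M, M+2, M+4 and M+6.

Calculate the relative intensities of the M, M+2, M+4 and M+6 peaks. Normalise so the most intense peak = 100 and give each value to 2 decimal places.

Each Re atom is independently Re-185 (p = 0.3740) or Re-187 (q = 0.6260); the cluster is the binomial expansion (p + q)^3.
P(M) = 0.3740^3 = 0.052314
P(M+2) = 3 × 0.3740^2 × 0.6260^1 = 0.262687
P(M+4) = 3 × 0.3740^1 × 0.6260^2 = 0.439685
P(M+6) = 0.6260^3 = 0.245314
The M+4 peak is largest (0.439685); scaling to 100 gives 11.90 : 59.74 : 100.00 : 55.79.

11.90 : 59.74 : 100.00 : 55.79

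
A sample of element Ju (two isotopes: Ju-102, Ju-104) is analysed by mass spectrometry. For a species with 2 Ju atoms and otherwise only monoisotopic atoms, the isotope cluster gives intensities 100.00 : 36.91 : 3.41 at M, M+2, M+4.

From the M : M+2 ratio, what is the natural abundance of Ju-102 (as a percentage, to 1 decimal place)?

Write p for the Ju-102 fraction. I(M+2)/I(M) = [C(2,1)·p^1·(1−p)] / p^2 = 2·(1−p)/p = 36.91/100.00 = 0.3691
(1−p)/p = 0.3691/2 = 0.1845  ⇒  p = 1/(1 + 0.1845) = 0.8442
Ju-102: 84.4%, Ju-104: 15.6%.

84.4%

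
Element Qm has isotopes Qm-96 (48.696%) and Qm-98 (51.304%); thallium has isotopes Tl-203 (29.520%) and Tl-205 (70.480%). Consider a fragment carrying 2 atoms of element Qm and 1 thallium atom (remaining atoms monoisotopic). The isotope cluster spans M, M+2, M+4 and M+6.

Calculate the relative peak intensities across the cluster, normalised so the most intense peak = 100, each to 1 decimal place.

16.3 : 73.2 : 100.0 : 43.2

Element Qm pattern (n=2): 0.23713004 : 0.49965992 : 0.26321004
Thallium pattern (n=1): 0.2952 : 0.7048
Convolve the two distributions (both contribute in 2-u steps):
  M: 0.23713004×0.2952 = 0.070001
  M+2: 0.23713004×0.7048 + 0.49965992×0.2952 = 0.314629
  M+4: 0.49965992×0.7048 + 0.26321004×0.2952 = 0.429860
  M+6: 0.26321004×0.7048 = 0.185510
Scale to base peak (0.429860) = 100: 16.3 : 73.2 : 100.0 : 43.2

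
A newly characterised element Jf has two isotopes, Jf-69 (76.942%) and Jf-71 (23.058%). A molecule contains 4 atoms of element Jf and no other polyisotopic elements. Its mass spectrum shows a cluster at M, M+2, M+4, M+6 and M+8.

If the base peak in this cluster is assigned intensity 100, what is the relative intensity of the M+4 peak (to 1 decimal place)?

45.0

Term probabilities: M 0.3505, M+2 0.4201, M+4 0.1889, M+6 0.0377, M+8 0.0028. Base peak = M+2.
P(M+2) = C(4,1) × 0.76942^3 × 0.23058^1 = 4 × 0.45550213 × 0.23058 = 0.420119 (base)
P(M+4) = C(4,2) × 0.76942^2 × 0.23058^2 = 6 × 0.59200714 × 0.05316714 = 0.188852
Relative intensity = 0.188852 / 0.420119 × 100 = 45.0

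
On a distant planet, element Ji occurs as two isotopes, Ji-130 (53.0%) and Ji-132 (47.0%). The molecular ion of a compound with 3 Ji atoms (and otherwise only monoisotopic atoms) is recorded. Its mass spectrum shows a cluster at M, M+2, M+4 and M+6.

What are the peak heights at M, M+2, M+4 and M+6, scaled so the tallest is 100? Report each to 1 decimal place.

Expanding (0.530 + 0.470)^3:
P(M) = 0.530^3 = 0.148877
P(M+2) = 3 × 0.530^2 × 0.470^1 = 0.396069
P(M+4) = 3 × 0.530^1 × 0.470^2 = 0.351231
P(M+6) = 0.470^3 = 0.103823
The M+2 peak is largest (0.396069); scaling to 100 gives 37.6 : 100.0 : 88.7 : 26.2.

37.6 : 100.0 : 88.7 : 26.2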